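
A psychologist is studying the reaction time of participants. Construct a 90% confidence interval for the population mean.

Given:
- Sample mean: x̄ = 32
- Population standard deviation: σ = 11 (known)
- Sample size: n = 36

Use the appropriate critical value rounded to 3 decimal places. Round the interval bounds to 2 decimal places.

The population standard deviation σ is known, so use a z-interval (standard normal critical value).

For 90% confidence, z* = 1.645 (from standard normal table)

Standard error: SE = σ/√n = 11/√36 = 1.833333

Margin of error: E = z* × SE = 1.645 × 1.833333 = 3.0158

Z-interval: x̄ ± E = 32 ± 3.0158 = (28.9842, 35.0158)

Rounded to 2 decimal places:

(28.98, 35.02)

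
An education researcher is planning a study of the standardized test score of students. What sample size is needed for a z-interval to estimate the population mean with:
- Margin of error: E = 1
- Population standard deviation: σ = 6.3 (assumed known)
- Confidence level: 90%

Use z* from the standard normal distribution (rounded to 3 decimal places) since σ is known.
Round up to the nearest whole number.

Using z* since population σ is known (z-interval formula).

For 90% confidence, z* = 1.645 (from standard normal table)

Sample size formula for z-interval: n = (z*σ/E)²

n = (1.645 × 6.3 / 1)²
  = (10.363500)²
  = 107.4021

Round up to the nearest whole number: n = 108

108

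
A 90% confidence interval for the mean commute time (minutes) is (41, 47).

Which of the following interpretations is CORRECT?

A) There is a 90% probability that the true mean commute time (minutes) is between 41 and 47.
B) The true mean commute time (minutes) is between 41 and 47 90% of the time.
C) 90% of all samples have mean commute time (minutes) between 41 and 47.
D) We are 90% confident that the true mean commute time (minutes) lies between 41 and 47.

A confidence interval represents our confidence in the procedure, not a probability statement about the parameter.

Key concept: If we repeated this sampling process many times and computed a 90% CI each time, about 90% of those intervals would contain the true population parameter.

For this specific interval (41, 47):
- Midpoint (point estimate): 44
- Margin of error: 3

The correct interpretation is the one stating confidence that the true parameter lies in the interval — option D.

D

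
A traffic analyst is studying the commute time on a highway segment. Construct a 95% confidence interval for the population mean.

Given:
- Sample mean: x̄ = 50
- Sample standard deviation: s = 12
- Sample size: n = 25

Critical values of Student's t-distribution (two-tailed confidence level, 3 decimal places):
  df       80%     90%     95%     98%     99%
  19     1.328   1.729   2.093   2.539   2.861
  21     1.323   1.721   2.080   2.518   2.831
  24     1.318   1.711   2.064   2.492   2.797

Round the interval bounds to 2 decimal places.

The population standard deviation σ is unknown (only the sample standard deviation s is given), so use a t-interval with df = n - 1 = 25 - 1 = 24.

For 95% confidence with df = 24, t* = 2.064 (from t-table)

Standard error: SE = s/√n = 12/√25 = 2.400000

Margin of error: E = t* × SE = 2.064 × 2.400000 = 4.9536

T-interval: x̄ ± E = 50 ± 4.9536 = (45.0464, 54.9536)

Rounded to 2 decimal places:

(45.05, 54.95)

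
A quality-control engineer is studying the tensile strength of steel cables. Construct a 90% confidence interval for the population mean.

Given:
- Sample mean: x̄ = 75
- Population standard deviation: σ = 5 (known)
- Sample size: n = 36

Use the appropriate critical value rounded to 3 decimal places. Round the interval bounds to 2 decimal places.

The population standard deviation σ is known, so use a z-interval (standard normal critical value).

For 90% confidence, z* = 1.645 (from standard normal table)

Standard error: SE = σ/√n = 5/√36 = 0.833333

Margin of error: E = z* × SE = 1.645 × 0.833333 = 1.3708

Z-interval: x̄ ± E = 75 ± 1.3708 = (73.6292, 76.3708)

Rounded to 2 decimal places:

(73.63, 76.37)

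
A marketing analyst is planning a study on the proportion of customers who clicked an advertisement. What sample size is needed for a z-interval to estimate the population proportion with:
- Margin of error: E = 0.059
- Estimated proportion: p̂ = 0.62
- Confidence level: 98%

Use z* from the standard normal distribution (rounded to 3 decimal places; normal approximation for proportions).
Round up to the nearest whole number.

Using z* for proportion z-interval (normal approximation).

For 98% confidence, z* = 2.326 (from standard normal table)

Sample size formula for proportion z-interval: n = z*²p̂(1-p̂)/E²

n = 2.326² × 0.62 × 0.38 / 0.059²
  = 5.410276 × 0.2356 / 0.003481
  = 366.1767

Round up to the nearest whole number: n = 367

367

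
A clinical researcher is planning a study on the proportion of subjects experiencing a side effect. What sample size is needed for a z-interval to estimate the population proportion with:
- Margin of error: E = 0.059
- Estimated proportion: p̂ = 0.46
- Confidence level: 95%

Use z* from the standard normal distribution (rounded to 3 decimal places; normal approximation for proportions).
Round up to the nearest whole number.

Using z* for proportion z-interval (normal approximation).

For 95% confidence, z* = 1.96 (from standard normal table)

Sample size formula for proportion z-interval: n = z*²p̂(1-p̂)/E²

n = 1.96² × 0.46 × 0.54 / 0.059²
  = 3.8416 × 0.2484 / 0.003481
  = 274.1320

Round up to the nearest whole number: n = 275

275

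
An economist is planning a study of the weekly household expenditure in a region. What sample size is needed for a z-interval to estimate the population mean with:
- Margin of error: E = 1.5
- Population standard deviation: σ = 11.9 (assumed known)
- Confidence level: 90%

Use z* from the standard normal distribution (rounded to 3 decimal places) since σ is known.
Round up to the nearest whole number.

Using z* since population σ is known (z-interval formula).

For 90% confidence, z* = 1.645 (from standard normal table)

Sample size formula for z-interval: n = (z*σ/E)²

n = (1.645 × 11.9 / 1.5)²
  = (13.050333)²
  = 170.3112

Round up to the nearest whole number: n = 171

171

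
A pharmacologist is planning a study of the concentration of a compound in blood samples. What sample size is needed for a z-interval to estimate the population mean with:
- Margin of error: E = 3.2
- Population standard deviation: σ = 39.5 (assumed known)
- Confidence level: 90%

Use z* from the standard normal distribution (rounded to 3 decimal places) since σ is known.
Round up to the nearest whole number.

Using z* since population σ is known (z-interval formula).

For 90% confidence, z* = 1.645 (from standard normal table)

Sample size formula for z-interval: n = (z*σ/E)²

n = (1.645 × 39.5 / 3.2)²
  = (20.305469)²
  = 412.3121

Round up to the nearest whole number: n = 413

413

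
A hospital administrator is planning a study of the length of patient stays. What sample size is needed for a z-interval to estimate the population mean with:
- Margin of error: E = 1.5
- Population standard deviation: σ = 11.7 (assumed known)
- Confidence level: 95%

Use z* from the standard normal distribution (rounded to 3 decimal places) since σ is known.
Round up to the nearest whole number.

Using z* since population σ is known (z-interval formula).

For 95% confidence, z* = 1.96 (from standard normal table)

Sample size formula for z-interval: n = (z*σ/E)²

n = (1.96 × 11.7 / 1.5)²
  = (15.288000)²
  = 233.7229

Round up to the nearest whole number: n = 234

234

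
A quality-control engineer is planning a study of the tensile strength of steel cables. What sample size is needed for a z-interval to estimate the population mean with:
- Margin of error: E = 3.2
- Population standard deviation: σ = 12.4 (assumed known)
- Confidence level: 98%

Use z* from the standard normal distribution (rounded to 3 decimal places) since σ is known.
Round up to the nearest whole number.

Using z* since population σ is known (z-interval formula).

For 98% confidence, z* = 2.326 (from standard normal table)

Sample size formula for z-interval: n = (z*σ/E)²

n = (2.326 × 12.4 / 3.2)²
  = (9.013250)²
  = 81.2387

Round up to the nearest whole number: n = 82

82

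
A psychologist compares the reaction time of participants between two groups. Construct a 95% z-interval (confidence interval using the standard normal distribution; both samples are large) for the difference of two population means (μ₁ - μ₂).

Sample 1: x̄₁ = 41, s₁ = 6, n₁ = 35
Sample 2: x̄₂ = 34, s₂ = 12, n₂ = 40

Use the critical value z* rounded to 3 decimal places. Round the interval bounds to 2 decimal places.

Both samples are large (n₁ = 35 ≥ 30, n₂ = 40 ≥ 30), so a z-interval for the difference of means applies.

Point estimate: x̄₁ - x̄₂ = 41 - 34 = 7

Standard error: SE = √(s₁²/n₁ + s₂²/n₂)
= √(6²/35 + 12²/40)
= √(1.028571 + 3.600000)
= 2.151411

For 95% confidence, z* = 1.96 (from standard normal table)
Margin of error: E = z* × SE = 1.96 × 2.151411 = 4.2168

Z-interval: (x̄₁ - x̄₂) ± E = 7 ± 4.2168 = (2.7832, 11.2168)

Rounded to 2 decimal places:

(2.78, 11.22)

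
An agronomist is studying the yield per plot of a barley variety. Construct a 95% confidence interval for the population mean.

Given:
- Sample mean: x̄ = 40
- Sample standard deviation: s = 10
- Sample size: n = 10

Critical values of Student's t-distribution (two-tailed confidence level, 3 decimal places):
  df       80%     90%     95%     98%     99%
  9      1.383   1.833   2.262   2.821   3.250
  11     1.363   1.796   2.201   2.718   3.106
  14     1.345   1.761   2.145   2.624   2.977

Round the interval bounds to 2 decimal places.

The population standard deviation σ is unknown (only the sample standard deviation s is given), so use a t-interval with df = n - 1 = 10 - 1 = 9.

For 95% confidence with df = 9, t* = 2.262 (from t-table)

Standard error: SE = s/√n = 10/√10 = 3.162278

Margin of error: E = t* × SE = 2.262 × 3.162278 = 7.1531

T-interval: x̄ ± E = 40 ± 7.1531 = (32.8469, 47.1531)

Rounded to 2 decimal places:

(32.85, 47.15)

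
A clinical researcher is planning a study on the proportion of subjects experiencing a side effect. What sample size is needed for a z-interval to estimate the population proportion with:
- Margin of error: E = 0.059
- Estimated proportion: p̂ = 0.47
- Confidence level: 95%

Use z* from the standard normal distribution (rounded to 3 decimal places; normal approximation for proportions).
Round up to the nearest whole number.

Using z* for proportion z-interval (normal approximation).

For 95% confidence, z* = 1.96 (from standard normal table)

Sample size formula for proportion z-interval: n = z*²p̂(1-p̂)/E²

n = 1.96² × 0.47 × 0.53 / 0.059²
  = 3.8416 × 0.2491 / 0.003481
  = 274.9045

Round up to the nearest whole number: n = 275

275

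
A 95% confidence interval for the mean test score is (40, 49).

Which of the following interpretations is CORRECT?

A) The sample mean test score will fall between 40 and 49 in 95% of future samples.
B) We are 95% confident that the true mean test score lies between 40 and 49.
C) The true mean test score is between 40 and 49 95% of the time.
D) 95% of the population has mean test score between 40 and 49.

A confidence interval represents our confidence in the procedure, not a probability statement about the parameter.

Key concept: If we repeated this sampling process many times and computed a 95% CI each time, about 95% of those intervals would contain the true population parameter.

For this specific interval (40, 49):
- Midpoint (point estimate): 44.5
- Margin of error: 4.5

The correct interpretation is the one stating confidence that the true parameter lies in the interval — option B.

B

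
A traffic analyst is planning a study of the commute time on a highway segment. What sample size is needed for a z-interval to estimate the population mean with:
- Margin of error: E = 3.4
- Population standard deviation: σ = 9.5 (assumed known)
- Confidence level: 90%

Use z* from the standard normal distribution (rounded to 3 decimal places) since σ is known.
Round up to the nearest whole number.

Using z* since population σ is known (z-interval formula).

For 90% confidence, z* = 1.645 (from standard normal table)

Sample size formula for z-interval: n = (z*σ/E)²

n = (1.645 × 9.5 / 3.4)²
  = (4.596324)²
  = 21.1262

Round up to the nearest whole number: n = 22

22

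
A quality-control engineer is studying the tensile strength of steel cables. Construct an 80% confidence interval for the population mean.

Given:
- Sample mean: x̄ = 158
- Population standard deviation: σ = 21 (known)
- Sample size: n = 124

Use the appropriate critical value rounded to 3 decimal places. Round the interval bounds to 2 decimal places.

The population standard deviation σ is known, so use a z-interval (standard normal critical value).

For 80% confidence, z* = 1.282 (from standard normal table)

Standard error: SE = σ/√n = 21/√124 = 1.885856

Margin of error: E = z* × SE = 1.282 × 1.885856 = 2.4177

Z-interval: x̄ ± E = 158 ± 2.4177 = (155.5823, 160.4177)

Rounded to 2 decimal places:

(155.58, 160.42)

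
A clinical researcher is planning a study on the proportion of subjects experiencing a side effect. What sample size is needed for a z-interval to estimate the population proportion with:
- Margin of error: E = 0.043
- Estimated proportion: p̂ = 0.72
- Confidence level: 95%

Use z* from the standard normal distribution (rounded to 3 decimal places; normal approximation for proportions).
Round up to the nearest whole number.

Using z* for proportion z-interval (normal approximation).

For 95% confidence, z* = 1.96 (from standard normal table)

Sample size formula for proportion z-interval: n = z*²p̂(1-p̂)/E²

n = 1.96² × 0.72 × 0.28 / 0.043²
  = 3.8416 × 0.2016 / 0.001849
  = 418.8570

Round up to the nearest whole number: n = 419

419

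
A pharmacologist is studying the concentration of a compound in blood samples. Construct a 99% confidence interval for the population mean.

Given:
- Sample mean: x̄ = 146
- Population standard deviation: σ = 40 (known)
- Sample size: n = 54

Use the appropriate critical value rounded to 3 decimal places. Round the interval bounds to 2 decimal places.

The population standard deviation σ is known, so use a z-interval (standard normal critical value).

For 99% confidence, z* = 2.576 (from standard normal table)

Standard error: SE = σ/√n = 40/√54 = 5.443311

Margin of error: E = z* × SE = 2.576 × 5.443311 = 14.0220

Z-interval: x̄ ± E = 146 ± 14.0220 = (131.9780, 160.0220)

Rounded to 2 decimal places:

(131.98, 160.02)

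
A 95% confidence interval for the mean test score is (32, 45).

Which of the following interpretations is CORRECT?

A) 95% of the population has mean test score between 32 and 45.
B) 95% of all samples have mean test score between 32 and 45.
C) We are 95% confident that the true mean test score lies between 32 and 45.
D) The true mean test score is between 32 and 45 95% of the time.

A confidence interval represents our confidence in the procedure, not a probability statement about the parameter.

Key concept: If we repeated this sampling process many times and computed a 95% CI each time, about 95% of those intervals would contain the true population parameter.

For this specific interval (32, 45):
- Midpoint (point estimate): 38.5
- Margin of error: 6.5

The correct interpretation is the one stating confidence that the true parameter lies in the interval — option C.

C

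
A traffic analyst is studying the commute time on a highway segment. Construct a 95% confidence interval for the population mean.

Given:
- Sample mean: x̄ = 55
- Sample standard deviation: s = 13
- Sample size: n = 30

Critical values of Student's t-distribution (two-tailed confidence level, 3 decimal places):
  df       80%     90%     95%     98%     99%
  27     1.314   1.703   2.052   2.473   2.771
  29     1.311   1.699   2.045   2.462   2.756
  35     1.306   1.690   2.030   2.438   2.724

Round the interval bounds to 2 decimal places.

The population standard deviation σ is unknown (only the sample standard deviation s is given), so use a t-interval with df = n - 1 = 30 - 1 = 29.

For 95% confidence with df = 29, t* = 2.045 (from t-table)

Standard error: SE = s/√n = 13/√30 = 2.373464

Margin of error: E = t* × SE = 2.045 × 2.373464 = 4.8537

T-interval: x̄ ± E = 55 ± 4.8537 = (50.1463, 59.8537)

Rounded to 2 decimal places:

(50.15, 59.85)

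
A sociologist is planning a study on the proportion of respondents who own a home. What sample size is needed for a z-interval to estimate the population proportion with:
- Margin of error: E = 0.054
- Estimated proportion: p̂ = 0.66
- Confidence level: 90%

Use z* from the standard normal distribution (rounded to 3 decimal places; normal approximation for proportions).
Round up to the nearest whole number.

Using z* for proportion z-interval (normal approximation).

For 90% confidence, z* = 1.645 (from standard normal table)

Sample size formula for proportion z-interval: n = z*²p̂(1-p̂)/E²

n = 1.645² × 0.66 × 0.34 / 0.054²
  = 2.706025 × 0.2244 / 0.002916
  = 208.2414

Round up to the nearest whole number: n = 209

209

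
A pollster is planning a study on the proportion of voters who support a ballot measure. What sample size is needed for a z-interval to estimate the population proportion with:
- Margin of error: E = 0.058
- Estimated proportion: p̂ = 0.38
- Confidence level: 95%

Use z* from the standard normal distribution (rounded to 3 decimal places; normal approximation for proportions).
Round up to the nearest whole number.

Using z* for proportion z-interval (normal approximation).

For 95% confidence, z* = 1.96 (from standard normal table)

Sample size formula for proportion z-interval: n = z*²p̂(1-p̂)/E²

n = 1.96² × 0.38 × 0.62 / 0.058²
  = 3.8416 × 0.2356 / 0.003364
  = 269.0490

Round up to the nearest whole number: n = 270

270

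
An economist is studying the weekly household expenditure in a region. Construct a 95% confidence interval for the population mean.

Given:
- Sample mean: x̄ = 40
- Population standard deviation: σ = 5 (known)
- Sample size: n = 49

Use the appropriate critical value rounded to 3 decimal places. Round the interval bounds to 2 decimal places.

The population standard deviation σ is known, so use a z-interval (standard normal critical value).

For 95% confidence, z* = 1.96 (from standard normal table)

Standard error: SE = σ/√n = 5/√49 = 0.714286

Margin of error: E = z* × SE = 1.96 × 0.714286 = 1.4000

Z-interval: x̄ ± E = 40 ± 1.4000 = (38.6000, 41.4000)

Rounded to 2 decimal places:

(38.60, 41.40)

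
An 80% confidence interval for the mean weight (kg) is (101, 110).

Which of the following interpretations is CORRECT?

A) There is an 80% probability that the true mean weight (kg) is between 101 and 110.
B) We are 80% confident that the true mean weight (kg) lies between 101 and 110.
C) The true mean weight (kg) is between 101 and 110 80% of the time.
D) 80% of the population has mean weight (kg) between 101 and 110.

A confidence interval represents our confidence in the procedure, not a probability statement about the parameter.

Key concept: If we repeated this sampling process many times and computed an 80% CI each time, about 80% of those intervals would contain the true population parameter.

For this specific interval (101, 110):
- Midpoint (point estimate): 105.5
- Margin of error: 4.5

The correct interpretation is the one stating confidence that the true parameter lies in the interval — option B.

B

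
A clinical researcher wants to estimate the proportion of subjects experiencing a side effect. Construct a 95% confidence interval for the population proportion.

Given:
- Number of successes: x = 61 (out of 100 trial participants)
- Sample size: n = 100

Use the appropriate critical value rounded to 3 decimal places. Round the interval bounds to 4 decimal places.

Sample proportion: p̂ = 61/100 = 0.610000

Check conditions for normal approximation:
  np̂ = 61 ≥ 10 ✓
  n(1-p̂) = 39 ≥ 10 ✓

The sample is large enough, so use a z-interval (normal approximation) for the proportion.

For 95% confidence, z* = 1.96 (from standard normal table)

Standard error: SE = √(p̂(1-p̂)/n) = √(0.610000×0.390000/100) = 0.04877499

Margin of error: E = z* × SE = 1.96 × 0.04877499 = 0.095599

Z-interval: p̂ ± E = 0.610000 ± 0.095599 = (0.514401, 0.705599)

Rounded to 4 decimal places:

(0.5144, 0.7056)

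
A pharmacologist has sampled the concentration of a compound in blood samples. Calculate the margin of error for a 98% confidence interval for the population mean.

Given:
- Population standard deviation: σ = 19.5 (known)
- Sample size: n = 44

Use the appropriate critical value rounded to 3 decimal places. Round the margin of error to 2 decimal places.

The population standard deviation σ is known, so use the z-interval margin of error formula.

For 98% confidence, z* = 2.326 (from standard normal table)

Margin of error formula for z-interval: E = z* × σ/√n

E = 2.326 × 19.5/√44
  = 2.326 × 2.939736
  = 6.8378

Rounded to 2 decimal places:

6.84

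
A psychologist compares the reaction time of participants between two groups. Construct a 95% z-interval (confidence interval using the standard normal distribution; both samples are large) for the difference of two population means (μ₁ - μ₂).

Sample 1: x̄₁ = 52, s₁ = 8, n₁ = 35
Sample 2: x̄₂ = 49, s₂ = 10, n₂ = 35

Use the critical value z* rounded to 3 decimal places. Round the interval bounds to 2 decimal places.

Both samples are large (n₁ = 35 ≥ 30, n₂ = 35 ≥ 30), so a z-interval for the difference of means applies.

Point estimate: x̄₁ - x̄₂ = 52 - 49 = 3

Standard error: SE = √(s₁²/n₁ + s₂²/n₂)
= √(8²/35 + 10²/35)
= √(1.828571 + 2.857143)
= 2.164651

For 95% confidence, z* = 1.96 (from standard normal table)
Margin of error: E = z* × SE = 1.96 × 2.164651 = 4.2427

Z-interval: (x̄₁ - x̄₂) ± E = 3 ± 4.2427 = (-1.2427, 7.2427)

Rounded to 2 decimal places:

(-1.24, 7.24)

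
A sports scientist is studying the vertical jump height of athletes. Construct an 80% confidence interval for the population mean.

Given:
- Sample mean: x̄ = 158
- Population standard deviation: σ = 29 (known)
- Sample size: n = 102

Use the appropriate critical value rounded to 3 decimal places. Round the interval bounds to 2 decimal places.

The population standard deviation σ is known, so use a z-interval (standard normal critical value).

For 80% confidence, z* = 1.282 (from standard normal table)

Standard error: SE = σ/√n = 29/√102 = 2.871428

Margin of error: E = z* × SE = 1.282 × 2.871428 = 3.6812

Z-interval: x̄ ± E = 158 ± 3.6812 = (154.3188, 161.6812)

Rounded to 2 decimal places:

(154.32, 161.68)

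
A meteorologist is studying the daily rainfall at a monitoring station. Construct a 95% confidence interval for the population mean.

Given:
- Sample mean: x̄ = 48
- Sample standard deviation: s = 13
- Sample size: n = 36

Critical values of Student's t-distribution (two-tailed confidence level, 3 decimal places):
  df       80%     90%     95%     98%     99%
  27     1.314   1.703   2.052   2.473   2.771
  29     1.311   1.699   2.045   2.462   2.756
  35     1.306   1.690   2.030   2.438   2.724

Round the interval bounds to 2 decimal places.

The population standard deviation σ is unknown (only the sample standard deviation s is given), so use a t-interval with df = n - 1 = 36 - 1 = 35.

For 95% confidence with df = 35, t* = 2.030 (from t-table)

Standard error: SE = s/√n = 13/√36 = 2.166667

Margin of error: E = t* × SE = 2.030 × 2.166667 = 4.3983

T-interval: x̄ ± E = 48 ± 4.3983 = (43.6017, 52.3983)

Rounded to 2 decimal places:

(43.60, 52.40)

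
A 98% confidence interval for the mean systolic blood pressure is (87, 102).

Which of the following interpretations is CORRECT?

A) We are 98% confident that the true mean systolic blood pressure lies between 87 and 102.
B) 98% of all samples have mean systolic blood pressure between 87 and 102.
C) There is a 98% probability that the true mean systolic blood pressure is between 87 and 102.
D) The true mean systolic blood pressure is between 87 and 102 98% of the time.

A confidence interval represents our confidence in the procedure, not a probability statement about the parameter.

Key concept: If we repeated this sampling process many times and computed a 98% CI each time, about 98% of those intervals would contain the true population parameter.

For this specific interval (87, 102):
- Midpoint (point estimate): 94.5
- Margin of error: 7.5

The correct interpretation is the one stating confidence that the true parameter lies in the interval — option A.

A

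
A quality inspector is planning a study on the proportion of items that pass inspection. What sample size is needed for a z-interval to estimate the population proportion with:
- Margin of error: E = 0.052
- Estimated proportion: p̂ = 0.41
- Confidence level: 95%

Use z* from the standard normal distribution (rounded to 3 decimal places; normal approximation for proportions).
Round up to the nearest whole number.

Using z* for proportion z-interval (normal approximation).

For 95% confidence, z* = 1.96 (from standard normal table)

Sample size formula for proportion z-interval: n = z*²p̂(1-p̂)/E²

n = 1.96² × 0.41 × 0.59 / 0.052²
  = 3.8416 × 0.2419 / 0.002704
  = 343.6698

Round up to the nearest whole number: n = 344

344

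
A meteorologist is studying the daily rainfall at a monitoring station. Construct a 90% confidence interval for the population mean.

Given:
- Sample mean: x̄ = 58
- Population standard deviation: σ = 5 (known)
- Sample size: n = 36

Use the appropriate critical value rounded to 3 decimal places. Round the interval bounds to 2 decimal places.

The population standard deviation σ is known, so use a z-interval (standard normal critical value).

For 90% confidence, z* = 1.645 (from standard normal table)

Standard error: SE = σ/√n = 5/√36 = 0.833333

Margin of error: E = z* × SE = 1.645 × 0.833333 = 1.3708

Z-interval: x̄ ± E = 58 ± 1.3708 = (56.6292, 59.3708)

Rounded to 2 decimal places:

(56.63, 59.37)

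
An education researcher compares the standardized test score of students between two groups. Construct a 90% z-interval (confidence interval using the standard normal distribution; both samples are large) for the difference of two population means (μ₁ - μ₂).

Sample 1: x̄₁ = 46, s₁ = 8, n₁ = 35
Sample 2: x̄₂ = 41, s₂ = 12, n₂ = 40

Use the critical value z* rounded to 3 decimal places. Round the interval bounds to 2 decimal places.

Both samples are large (n₁ = 35 ≥ 30, n₂ = 40 ≥ 30), so a z-interval for the difference of means applies.

Point estimate: x̄₁ - x̄₂ = 46 - 41 = 5

Standard error: SE = √(s₁²/n₁ + s₂²/n₂)
= √(8²/35 + 12²/40)
= √(1.828571 + 3.600000)
= 2.329929

For 90% confidence, z* = 1.645 (from standard normal table)
Margin of error: E = z* × SE = 1.645 × 2.329929 = 3.8327

Z-interval: (x̄₁ - x̄₂) ± E = 5 ± 3.8327 = (1.1673, 8.8327)

Rounded to 2 decimal places:

(1.17, 8.83)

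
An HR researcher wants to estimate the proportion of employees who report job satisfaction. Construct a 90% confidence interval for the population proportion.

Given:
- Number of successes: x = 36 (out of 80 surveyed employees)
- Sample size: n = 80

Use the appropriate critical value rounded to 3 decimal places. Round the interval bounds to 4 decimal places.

Sample proportion: p̂ = 36/80 = 0.450000

Check conditions for normal approximation:
  np̂ = 36 ≥ 10 ✓
  n(1-p̂) = 44 ≥ 10 ✓

The sample is large enough, so use a z-interval (normal approximation) for the proportion.

For 90% confidence, z* = 1.645 (from standard normal table)

Standard error: SE = √(p̂(1-p̂)/n) = √(0.450000×0.550000/80) = 0.05562149

Margin of error: E = z* × SE = 1.645 × 0.05562149 = 0.091497

Z-interval: p̂ ± E = 0.450000 ± 0.091497 = (0.358503, 0.541497)

Rounded to 4 decimal places:

(0.3585, 0.5415)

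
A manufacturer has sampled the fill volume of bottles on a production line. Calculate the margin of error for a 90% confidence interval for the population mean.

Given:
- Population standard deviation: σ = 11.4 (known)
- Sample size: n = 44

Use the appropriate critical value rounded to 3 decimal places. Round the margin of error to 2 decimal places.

The population standard deviation σ is known, so use the z-interval margin of error formula.

For 90% confidence, z* = 1.645 (from standard normal table)

Margin of error formula for z-interval: E = z* × σ/√n

E = 1.645 × 11.4/√44
  = 1.645 × 1.718615
  = 2.8271

Rounded to 2 decimal places:

2.83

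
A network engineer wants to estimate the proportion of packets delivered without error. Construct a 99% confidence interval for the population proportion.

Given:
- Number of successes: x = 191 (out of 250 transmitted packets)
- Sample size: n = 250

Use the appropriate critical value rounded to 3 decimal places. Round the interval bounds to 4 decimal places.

Sample proportion: p̂ = 191/250 = 0.764000

Check conditions for normal approximation:
  np̂ = 191 ≥ 10 ✓
  n(1-p̂) = 59 ≥ 10 ✓

The sample is large enough, so use a z-interval (normal approximation) for the proportion.

For 99% confidence, z* = 2.576 (from standard normal table)

Standard error: SE = √(p̂(1-p̂)/n) = √(0.764000×0.236000/250) = 0.02685546

Margin of error: E = z* × SE = 2.576 × 0.02685546 = 0.069180

Z-interval: p̂ ± E = 0.764000 ± 0.069180 = (0.694820, 0.833180)

Rounded to 4 decimal places:

(0.6948, 0.8332)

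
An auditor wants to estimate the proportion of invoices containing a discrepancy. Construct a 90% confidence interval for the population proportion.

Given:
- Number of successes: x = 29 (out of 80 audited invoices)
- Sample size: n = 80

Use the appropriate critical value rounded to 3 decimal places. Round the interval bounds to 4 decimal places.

Sample proportion: p̂ = 29/80 = 0.362500

Check conditions for normal approximation:
  np̂ = 29 ≥ 10 ✓
  n(1-p̂) = 51 ≥ 10 ✓

The sample is large enough, so use a z-interval (normal approximation) for the proportion.

For 90% confidence, z* = 1.645 (from standard normal table)

Standard error: SE = √(p̂(1-p̂)/n) = √(0.362500×0.637500/80) = 0.05374637

Margin of error: E = z* × SE = 1.645 × 0.05374637 = 0.088413

Z-interval: p̂ ± E = 0.362500 ± 0.088413 = (0.274087, 0.450913)

Rounded to 4 decimal places:

(0.2741, 0.4509)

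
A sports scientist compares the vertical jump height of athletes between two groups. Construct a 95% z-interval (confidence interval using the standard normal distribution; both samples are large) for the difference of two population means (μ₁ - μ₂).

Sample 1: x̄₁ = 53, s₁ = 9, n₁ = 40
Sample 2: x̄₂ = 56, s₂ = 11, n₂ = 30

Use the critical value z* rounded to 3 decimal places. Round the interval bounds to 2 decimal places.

Both samples are large (n₁ = 40 ≥ 30, n₂ = 30 ≥ 30), so a z-interval for the difference of means applies.

Point estimate: x̄₁ - x̄₂ = 53 - 56 = -3

Standard error: SE = √(s₁²/n₁ + s₂²/n₂)
= √(9²/40 + 11²/30)
= √(2.025000 + 4.033333)
= 2.461368

For 95% confidence, z* = 1.96 (from standard normal table)
Margin of error: E = z* × SE = 1.96 × 2.461368 = 4.8243

Z-interval: (x̄₁ - x̄₂) ± E = -3 ± 4.8243 = (-7.8243, 1.8243)

Rounded to 2 decimal places:

(-7.82, 1.82)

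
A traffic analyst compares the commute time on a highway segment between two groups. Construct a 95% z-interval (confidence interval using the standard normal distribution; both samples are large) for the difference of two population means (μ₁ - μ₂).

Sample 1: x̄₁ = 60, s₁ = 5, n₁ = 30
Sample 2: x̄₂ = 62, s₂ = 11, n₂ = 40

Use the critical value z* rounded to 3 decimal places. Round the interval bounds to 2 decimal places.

Both samples are large (n₁ = 30 ≥ 30, n₂ = 40 ≥ 30), so a z-interval for the difference of means applies.

Point estimate: x̄₁ - x̄₂ = 60 - 62 = -2

Standard error: SE = √(s₁²/n₁ + s₂²/n₂)
= √(5²/30 + 11²/40)
= √(0.833333 + 3.025000)
= 1.964264

For 95% confidence, z* = 1.96 (from standard normal table)
Margin of error: E = z* × SE = 1.96 × 1.964264 = 3.8500

Z-interval: (x̄₁ - x̄₂) ± E = -2 ± 3.8500 = (-5.8500, 1.8500)

Rounded to 2 decimal places:

(-5.85, 1.85)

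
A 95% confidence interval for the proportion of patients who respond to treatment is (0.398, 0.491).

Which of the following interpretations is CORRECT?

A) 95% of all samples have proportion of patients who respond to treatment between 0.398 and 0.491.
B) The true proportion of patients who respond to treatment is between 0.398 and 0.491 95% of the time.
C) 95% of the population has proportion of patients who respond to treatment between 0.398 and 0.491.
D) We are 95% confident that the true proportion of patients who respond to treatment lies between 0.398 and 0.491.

A confidence interval represents our confidence in the procedure, not a probability statement about the parameter.

Key concept: If we repeated this sampling process many times and computed a 95% CI each time, about 95% of those intervals would contain the true population parameter.

For this specific interval (0.398, 0.491):
- Midpoint (point estimate): 0.4445
- Margin of error: 0.0465

The correct interpretation is the one stating confidence that the true parameter lies in the interval — option D.

D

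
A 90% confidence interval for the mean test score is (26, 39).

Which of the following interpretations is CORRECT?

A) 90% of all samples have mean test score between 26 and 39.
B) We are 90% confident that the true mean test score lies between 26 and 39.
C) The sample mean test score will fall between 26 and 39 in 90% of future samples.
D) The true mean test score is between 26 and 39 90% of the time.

A confidence interval represents our confidence in the procedure, not a probability statement about the parameter.

Key concept: If we repeated this sampling process many times and computed a 90% CI each time, about 90% of those intervals would contain the true population parameter.

For this specific interval (26, 39):
- Midpoint (point estimate): 32.5
- Margin of error: 6.5

The correct interpretation is the one stating confidence that the true parameter lies in the interval — option B.

B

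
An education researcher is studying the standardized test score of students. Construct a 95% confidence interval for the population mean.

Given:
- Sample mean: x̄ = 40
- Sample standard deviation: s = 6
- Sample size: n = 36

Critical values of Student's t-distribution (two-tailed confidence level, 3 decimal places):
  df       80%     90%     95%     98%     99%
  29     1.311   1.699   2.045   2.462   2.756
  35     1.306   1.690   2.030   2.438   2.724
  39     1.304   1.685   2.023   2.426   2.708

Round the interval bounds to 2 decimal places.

The population standard deviation σ is unknown (only the sample standard deviation s is given), so use a t-interval with df = n - 1 = 36 - 1 = 35.

For 95% confidence with df = 35, t* = 2.030 (from t-table)

Standard error: SE = s/√n = 6/√36 = 1.000000

Margin of error: E = t* × SE = 2.030 × 1.000000 = 2.0300

T-interval: x̄ ± E = 40 ± 2.0300 = (37.9700, 42.0300)

Rounded to 2 decimal places:

(37.97, 42.03)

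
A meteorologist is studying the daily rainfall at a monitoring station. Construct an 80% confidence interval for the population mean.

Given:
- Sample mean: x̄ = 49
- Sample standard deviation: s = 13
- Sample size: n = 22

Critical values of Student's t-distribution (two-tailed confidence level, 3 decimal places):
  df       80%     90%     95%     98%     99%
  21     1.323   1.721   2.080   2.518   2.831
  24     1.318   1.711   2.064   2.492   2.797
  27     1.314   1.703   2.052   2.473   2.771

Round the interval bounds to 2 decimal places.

The population standard deviation σ is unknown (only the sample standard deviation s is given), so use a t-interval with df = n - 1 = 22 - 1 = 21.

For 80% confidence with df = 21, t* = 1.323 (from t-table)

Standard error: SE = s/√n = 13/√22 = 2.771609

Margin of error: E = t* × SE = 1.323 × 2.771609 = 3.6668

T-interval: x̄ ± E = 49 ± 3.6668 = (45.3332, 52.6668)

Rounded to 2 decimal places:

(45.33, 52.67)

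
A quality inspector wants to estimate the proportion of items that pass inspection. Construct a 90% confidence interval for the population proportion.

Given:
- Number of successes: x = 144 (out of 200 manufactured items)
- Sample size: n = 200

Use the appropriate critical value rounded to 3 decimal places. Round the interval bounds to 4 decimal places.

Sample proportion: p̂ = 144/200 = 0.720000

Check conditions for normal approximation:
  np̂ = 144 ≥ 10 ✓
  n(1-p̂) = 56 ≥ 10 ✓

The sample is large enough, so use a z-interval (normal approximation) for the proportion.

For 90% confidence, z* = 1.645 (from standard normal table)

Standard error: SE = √(p̂(1-p̂)/n) = √(0.720000×0.280000/200) = 0.03174902

Margin of error: E = z* × SE = 1.645 × 0.03174902 = 0.052227

Z-interval: p̂ ± E = 0.720000 ± 0.052227 = (0.667773, 0.772227)

Rounded to 4 decimal places:

(0.6678, 0.7722)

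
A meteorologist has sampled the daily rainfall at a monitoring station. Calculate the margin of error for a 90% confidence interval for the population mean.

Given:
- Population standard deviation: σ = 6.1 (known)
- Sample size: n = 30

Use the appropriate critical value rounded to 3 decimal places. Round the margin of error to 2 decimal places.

The population standard deviation σ is known, so use the z-interval margin of error formula.

For 90% confidence, z* = 1.645 (from standard normal table)

Margin of error formula for z-interval: E = z* × σ/√n

E = 1.645 × 6.1/√30
  = 1.645 × 1.113703
  = 1.8320

Rounded to 2 decimal places:

1.83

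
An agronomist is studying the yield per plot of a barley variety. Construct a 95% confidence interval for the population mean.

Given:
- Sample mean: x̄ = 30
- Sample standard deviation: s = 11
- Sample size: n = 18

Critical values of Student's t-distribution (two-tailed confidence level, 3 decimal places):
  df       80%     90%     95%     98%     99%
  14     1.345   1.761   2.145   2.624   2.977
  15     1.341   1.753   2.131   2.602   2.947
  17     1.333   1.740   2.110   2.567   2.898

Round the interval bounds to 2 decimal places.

The population standard deviation σ is unknown (only the sample standard deviation s is given), so use a t-interval with df = n - 1 = 18 - 1 = 17.

For 95% confidence with df = 17, t* = 2.110 (from t-table)

Standard error: SE = s/√n = 11/√18 = 2.592725

Margin of error: E = t* × SE = 2.110 × 2.592725 = 5.4706

T-interval: x̄ ± E = 30 ± 5.4706 = (24.5294, 35.4706)

Rounded to 2 decimal places:

(24.53, 35.47)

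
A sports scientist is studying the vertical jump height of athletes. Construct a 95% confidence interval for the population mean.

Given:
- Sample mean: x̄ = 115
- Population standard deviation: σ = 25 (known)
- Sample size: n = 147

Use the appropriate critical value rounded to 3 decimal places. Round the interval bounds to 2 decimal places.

The population standard deviation σ is known, so use a z-interval (standard normal critical value).

For 95% confidence, z* = 1.96 (from standard normal table)

Standard error: SE = σ/√n = 25/√147 = 2.061965

Margin of error: E = z* × SE = 1.96 × 2.061965 = 4.0415

Z-interval: x̄ ± E = 115 ± 4.0415 = (110.9585, 119.0415)

Rounded to 2 decimal places:

(110.96, 119.04)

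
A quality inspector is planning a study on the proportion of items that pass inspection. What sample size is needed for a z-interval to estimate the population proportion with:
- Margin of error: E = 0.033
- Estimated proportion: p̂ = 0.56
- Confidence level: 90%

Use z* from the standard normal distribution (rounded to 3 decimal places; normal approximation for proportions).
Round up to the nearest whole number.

Using z* for proportion z-interval (normal approximation).

For 90% confidence, z* = 1.645 (from standard normal table)

Sample size formula for proportion z-interval: n = z*²p̂(1-p̂)/E²

n = 1.645² × 0.56 × 0.44 / 0.033²
  = 2.706025 × 0.2464 / 0.001089
  = 612.2723

Round up to the nearest whole number: n = 613

613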